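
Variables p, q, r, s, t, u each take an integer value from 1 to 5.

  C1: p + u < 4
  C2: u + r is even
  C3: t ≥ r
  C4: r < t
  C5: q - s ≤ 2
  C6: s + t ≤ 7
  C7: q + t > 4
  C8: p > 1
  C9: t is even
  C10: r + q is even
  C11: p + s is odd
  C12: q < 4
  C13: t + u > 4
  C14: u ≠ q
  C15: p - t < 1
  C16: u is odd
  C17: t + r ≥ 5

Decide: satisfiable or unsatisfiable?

Take p = 2, q = 3, r = 3, s = 1, t = 4, u = 1. Then constraint 1: p + u = 3; constraint 5: q - s = 2, and every other listed constraint is also met.

Satisfiable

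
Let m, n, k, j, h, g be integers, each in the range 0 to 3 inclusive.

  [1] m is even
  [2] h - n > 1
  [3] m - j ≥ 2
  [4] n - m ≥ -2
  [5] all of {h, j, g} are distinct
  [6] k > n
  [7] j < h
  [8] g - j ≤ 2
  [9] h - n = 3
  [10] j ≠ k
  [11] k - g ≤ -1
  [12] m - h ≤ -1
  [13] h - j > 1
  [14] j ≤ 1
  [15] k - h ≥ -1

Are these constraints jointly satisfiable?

Unsatisfiable

Constraints 3, 8, 11, 12, and 15 give g − k ≥ 1, k − h ≥ -1, h − m ≥ 1, m − j ≥ 2, j − g ≥ -2.
Adding all 5 inequalities: the left sides telescope to 0, and the right sides sum to 1 + (-1) + 1 + 2 + (-2) = 1. So 0 ≥ 1, which is false.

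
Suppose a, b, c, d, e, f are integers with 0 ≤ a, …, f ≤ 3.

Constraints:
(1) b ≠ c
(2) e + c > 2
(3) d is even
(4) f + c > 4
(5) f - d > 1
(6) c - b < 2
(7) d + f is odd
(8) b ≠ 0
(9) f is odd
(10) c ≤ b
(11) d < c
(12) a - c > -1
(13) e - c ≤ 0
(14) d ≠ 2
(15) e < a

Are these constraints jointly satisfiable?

Take a = 3, b = 3, c = 2, d = 0, e = 1, f = 3. Then constraint 2: e + c = 3; constraint 4: f + c = 5; constraint 5: f - d = 3, and every other listed constraint is also met.

Satisfiable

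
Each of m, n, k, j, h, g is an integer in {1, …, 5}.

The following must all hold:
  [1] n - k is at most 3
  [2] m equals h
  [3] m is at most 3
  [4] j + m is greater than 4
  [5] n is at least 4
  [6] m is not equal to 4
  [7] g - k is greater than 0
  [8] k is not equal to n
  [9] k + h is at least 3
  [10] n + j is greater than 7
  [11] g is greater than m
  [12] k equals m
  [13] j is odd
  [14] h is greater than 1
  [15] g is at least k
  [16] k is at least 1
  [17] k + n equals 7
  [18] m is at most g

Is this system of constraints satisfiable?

Satisfiable

Setting (m, n, k, j, h, g) = (2, 5, 2, 5, 2, 5) satisfies everything: constraint 1: n - k = 3; constraint 4: j + m = 7; constraint 7: g - k = 3, and the others follow.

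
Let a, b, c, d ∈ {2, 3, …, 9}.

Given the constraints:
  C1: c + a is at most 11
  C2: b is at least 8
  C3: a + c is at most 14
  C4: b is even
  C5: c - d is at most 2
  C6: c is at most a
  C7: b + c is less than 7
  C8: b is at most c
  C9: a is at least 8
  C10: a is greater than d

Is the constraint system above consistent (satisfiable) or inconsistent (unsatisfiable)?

From constraint 9: a ≥ 8. From constraints 2 and 8: c ≥ b ≥ 8. Hence a + c ≥ 16. But constraint 3 requires a + c ≤ 14, and 14 < 16. Contradiction.

Unsatisfiable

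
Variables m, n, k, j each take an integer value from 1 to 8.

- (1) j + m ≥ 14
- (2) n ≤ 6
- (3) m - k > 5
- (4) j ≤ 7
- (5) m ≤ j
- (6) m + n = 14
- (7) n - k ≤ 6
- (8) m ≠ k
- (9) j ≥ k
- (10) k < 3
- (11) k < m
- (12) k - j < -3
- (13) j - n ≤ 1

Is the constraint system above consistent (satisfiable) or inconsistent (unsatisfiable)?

Unsatisfiable

From constraints 4 and 5: m ≤ j ≤ 7. From constraint 2: n ≤ 6. Hence m + n ≤ 13. But constraint 6 requires m + n = 14, and 14 > 13. Contradiction.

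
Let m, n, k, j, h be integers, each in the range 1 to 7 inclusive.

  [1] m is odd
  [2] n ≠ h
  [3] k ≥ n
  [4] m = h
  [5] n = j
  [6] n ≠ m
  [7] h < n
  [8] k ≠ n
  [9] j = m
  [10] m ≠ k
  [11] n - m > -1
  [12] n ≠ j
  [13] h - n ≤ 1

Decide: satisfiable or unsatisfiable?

Unsatisfiable

From constraints 4, 5, and 9, n = j = m = h, so n = h. But constraint 2 says n ≠ h. Contradiction.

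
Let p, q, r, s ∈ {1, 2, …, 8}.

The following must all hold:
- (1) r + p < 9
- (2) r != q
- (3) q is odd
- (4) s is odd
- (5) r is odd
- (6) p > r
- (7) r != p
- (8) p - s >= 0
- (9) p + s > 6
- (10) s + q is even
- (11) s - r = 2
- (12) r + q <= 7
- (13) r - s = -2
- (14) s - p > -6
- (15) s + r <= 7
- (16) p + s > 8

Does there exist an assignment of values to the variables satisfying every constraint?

Satisfiable

Try p = 6, q = 3, r = 1, s = 3.
Check constraint 1: r + p = 7; constraint 8: p - s = 3. The remaining constraints are straightforward to verify.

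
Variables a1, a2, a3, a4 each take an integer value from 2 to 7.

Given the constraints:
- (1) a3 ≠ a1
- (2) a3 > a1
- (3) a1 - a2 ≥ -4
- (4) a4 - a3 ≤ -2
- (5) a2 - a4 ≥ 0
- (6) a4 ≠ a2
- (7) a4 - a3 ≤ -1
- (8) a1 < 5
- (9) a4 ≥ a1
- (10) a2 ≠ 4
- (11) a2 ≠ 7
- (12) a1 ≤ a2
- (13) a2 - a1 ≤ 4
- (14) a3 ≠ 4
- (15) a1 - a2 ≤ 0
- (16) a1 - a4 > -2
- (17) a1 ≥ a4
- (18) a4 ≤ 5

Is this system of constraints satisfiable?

The assignment a1 = 2, a2 = 5, a3 = 6, a4 = 2 works:
  constraint 3 holds since a1 - a2 = -3.
  constraint 4 holds since a4 - a3 = -4.
The rest check out directly.

Satisfiable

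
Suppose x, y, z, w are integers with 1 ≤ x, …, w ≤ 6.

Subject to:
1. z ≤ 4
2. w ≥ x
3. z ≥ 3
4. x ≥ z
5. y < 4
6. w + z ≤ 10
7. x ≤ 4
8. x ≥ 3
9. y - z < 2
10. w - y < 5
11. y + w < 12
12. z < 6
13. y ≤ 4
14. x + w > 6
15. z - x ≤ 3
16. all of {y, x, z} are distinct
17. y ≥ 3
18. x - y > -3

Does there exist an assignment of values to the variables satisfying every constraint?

Constraints 1, 3, 7, 8, 13, and 17 confine each of y, x, z to the 2 values {3, 4}.
Constraint 16 requires all 3 of them to be distinct, but only 2 values are available — impossible by the pigeonhole principle.

Unsatisfiable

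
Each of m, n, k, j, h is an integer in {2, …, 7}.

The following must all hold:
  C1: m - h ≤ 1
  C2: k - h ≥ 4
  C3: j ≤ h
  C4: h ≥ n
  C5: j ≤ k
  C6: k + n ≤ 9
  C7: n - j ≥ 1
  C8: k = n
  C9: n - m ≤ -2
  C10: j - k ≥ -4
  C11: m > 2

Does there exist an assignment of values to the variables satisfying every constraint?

Constraints 1, 2, 7, 9, and 10 give j − k ≥ -4, k − h ≥ 4, h − m ≥ -1, m − n ≥ 2, n − j ≥ 1.
Adding all 5 inequalities: the left sides telescope to 0, and the right sides sum to (-4) + 4 + (-1) + 2 + 1 = 2. So 0 ≥ 2, which is false.

Unsatisfiable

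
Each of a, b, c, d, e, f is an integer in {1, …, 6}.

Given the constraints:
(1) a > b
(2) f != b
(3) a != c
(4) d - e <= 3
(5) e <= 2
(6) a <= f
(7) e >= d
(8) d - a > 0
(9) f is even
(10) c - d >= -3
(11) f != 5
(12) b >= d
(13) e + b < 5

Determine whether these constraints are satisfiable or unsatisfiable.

Constraints 1, 8, and 12 give b < a, a < d, d ≤ b. Chaining: b < a < d ≤ b, which forces b < b — impossible.

Unsatisfiable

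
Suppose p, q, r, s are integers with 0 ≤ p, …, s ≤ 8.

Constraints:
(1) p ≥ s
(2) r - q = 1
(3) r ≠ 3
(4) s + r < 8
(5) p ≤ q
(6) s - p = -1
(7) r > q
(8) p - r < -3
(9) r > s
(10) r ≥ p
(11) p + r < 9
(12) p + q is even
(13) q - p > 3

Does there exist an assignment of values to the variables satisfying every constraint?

One satisfying assignment is p = 1, q = 5, r = 6, s = 0.
For the less obvious constraints — constraint 2: r - q = 1; constraint 4: s + r = 6; constraint 6: s - p = -1 — and the others hold by inspection.

Satisfiable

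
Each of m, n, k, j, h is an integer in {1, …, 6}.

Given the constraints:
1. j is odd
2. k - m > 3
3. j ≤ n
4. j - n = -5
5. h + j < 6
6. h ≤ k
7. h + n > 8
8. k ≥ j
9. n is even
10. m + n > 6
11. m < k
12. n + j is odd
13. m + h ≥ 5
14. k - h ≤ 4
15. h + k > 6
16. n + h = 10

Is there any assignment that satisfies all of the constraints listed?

One satisfying assignment is m = 1, n = 6, k = 5, j = 1, h = 4.
For the less obvious constraints — constraint 2: k - m = 4; constraint 4: j - n = -5; constraint 5: h + j = 5 — and the others hold by inspection.

Satisfiable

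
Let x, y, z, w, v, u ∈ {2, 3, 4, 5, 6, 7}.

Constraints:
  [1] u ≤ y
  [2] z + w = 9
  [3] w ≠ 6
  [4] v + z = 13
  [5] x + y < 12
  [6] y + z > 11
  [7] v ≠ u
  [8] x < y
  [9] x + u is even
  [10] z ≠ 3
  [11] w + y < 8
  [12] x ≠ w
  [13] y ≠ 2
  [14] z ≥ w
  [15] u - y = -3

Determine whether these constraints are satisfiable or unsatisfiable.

Setting (x, y, z, w, v, u) = (4, 5, 7, 2, 6, 2) satisfies everything: constraint 2: z + w = 9; constraint 4: v + z = 13; constraint 5: x + y = 9, and the others follow.

Satisfiable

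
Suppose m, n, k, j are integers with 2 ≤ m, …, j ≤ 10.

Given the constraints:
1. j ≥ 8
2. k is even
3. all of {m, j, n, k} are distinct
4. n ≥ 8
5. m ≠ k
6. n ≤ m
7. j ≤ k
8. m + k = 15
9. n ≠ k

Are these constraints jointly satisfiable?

Unsatisfiable

From constraints 4 and 6: m ≥ n ≥ 8. From constraints 1 and 7: k ≥ j ≥ 8. Hence m + k ≥ 16. But constraint 8 requires m + k = 15, and 15 < 16. Contradiction.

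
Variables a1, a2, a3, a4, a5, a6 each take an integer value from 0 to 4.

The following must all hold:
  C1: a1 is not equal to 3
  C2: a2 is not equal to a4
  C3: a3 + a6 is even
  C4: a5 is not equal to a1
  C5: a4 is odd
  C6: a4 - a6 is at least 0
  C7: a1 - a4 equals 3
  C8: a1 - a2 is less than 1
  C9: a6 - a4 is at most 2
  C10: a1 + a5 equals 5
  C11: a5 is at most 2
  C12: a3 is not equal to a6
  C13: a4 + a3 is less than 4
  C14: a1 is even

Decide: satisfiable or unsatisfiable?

Try a1 = 4, a2 = 4, a3 = 2, a4 = 1, a5 = 1, a6 = 0.
Check constraint 6: a4 - a6 = 1; constraint 7: a1 - a4 = 3; constraint 8: a1 - a2 = 0. The remaining constraints are straightforward to verify.

Satisfiable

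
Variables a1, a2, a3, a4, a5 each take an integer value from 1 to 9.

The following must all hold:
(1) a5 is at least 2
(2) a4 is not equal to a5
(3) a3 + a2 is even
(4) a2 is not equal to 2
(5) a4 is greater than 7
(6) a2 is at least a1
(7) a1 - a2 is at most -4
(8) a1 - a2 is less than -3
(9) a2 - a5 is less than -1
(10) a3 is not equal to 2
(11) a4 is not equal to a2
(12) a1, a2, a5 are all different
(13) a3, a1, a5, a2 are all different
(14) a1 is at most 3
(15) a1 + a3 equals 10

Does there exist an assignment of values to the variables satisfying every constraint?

One satisfying assignment is a1 = 2, a2 = 6, a3 = 8, a4 = 8, a5 = 9.
For the less obvious constraints — constraint 7: a1 - a2 = -4; constraint 8: a1 - a2 = -4; constraint 9: a2 - a5 = -3 — and the others hold by inspection.

Satisfiable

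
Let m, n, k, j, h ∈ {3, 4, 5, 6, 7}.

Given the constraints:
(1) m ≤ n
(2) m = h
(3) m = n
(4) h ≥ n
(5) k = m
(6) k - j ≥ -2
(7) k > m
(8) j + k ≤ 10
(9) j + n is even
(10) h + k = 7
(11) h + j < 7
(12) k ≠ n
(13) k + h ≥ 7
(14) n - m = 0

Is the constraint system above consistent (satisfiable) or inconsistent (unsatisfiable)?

Unsatisfiable

From constraints 3 and 5, k = m = n, so k = n. But constraint 12 says k ≠ n. Contradiction.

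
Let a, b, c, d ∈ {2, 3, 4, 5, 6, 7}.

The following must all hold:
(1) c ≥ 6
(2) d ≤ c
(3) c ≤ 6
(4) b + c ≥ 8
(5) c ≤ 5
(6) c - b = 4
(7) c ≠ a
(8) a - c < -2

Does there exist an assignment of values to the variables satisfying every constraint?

From constraint 1: c ≥ 6. From constraint 5: c ≤ 5. But 5 < 6, so no value of c works.

Unsatisfiable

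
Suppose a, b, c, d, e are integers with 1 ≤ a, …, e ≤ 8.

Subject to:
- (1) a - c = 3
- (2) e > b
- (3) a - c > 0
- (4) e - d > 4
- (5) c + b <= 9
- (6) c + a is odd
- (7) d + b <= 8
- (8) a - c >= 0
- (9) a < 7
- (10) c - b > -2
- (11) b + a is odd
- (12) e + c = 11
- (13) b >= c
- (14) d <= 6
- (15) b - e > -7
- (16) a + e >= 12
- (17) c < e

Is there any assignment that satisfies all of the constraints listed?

Satisfiable

The assignment a = 6, b = 3, c = 3, d = 3, e = 8 works:
  constraint 1 holds since a - c = 3.
  constraint 3 holds since a - c = 3.
The rest check out directly.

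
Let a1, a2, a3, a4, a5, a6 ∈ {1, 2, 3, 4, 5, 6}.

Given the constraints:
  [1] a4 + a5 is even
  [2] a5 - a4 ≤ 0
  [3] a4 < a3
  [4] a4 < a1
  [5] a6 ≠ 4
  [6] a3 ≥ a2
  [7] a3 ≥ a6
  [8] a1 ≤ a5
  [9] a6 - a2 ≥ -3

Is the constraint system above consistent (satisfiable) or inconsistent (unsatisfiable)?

Constraints 2, 4, and 8 give a1 ≤ a5, a5 ≤ a4, a4 < a1. Chaining: a1 ≤ a5 ≤ a4 < a1, which forces a1 < a1 — impossible.

Unsatisfiable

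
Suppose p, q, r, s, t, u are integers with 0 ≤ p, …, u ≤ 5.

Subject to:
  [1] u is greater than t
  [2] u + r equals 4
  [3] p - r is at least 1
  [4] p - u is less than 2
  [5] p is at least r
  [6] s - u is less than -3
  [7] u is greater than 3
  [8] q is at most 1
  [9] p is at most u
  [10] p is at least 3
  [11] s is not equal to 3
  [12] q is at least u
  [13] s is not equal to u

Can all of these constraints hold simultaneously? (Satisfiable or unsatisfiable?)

From constraints 9 and 10: u ≥ p and p ≥ 3, so u ≥ 3. From constraints 8 and 12: u ≤ q and q ≤ 1, so u ≤ 1. But 1 < 3, so no value of u works.

Unsatisfiable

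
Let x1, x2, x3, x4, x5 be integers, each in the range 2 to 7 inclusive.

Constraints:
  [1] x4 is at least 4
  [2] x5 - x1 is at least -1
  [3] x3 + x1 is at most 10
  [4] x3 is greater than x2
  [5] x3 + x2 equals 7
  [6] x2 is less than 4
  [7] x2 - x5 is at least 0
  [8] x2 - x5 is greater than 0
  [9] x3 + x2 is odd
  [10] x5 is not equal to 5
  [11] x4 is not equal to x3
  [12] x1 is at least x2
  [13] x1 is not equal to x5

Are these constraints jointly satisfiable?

Satisfiable

Setting (x1, x2, x3, x4, x5) = (3, 3, 4, 7, 2) satisfies everything: constraint 2: x5 - x1 = -1; constraint 3: x3 + x1 = 7; constraint 5: x3 + x2 = 7, and the others follow.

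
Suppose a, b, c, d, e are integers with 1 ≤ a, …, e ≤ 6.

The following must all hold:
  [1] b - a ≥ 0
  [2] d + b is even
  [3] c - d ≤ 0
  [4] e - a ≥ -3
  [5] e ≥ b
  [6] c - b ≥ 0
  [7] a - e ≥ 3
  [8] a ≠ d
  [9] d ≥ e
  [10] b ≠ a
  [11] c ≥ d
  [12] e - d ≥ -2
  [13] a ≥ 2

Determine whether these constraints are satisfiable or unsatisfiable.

Constraints 1, 3, 6, 7, and 12 give b − a ≥ 0, a − e ≥ 3, e − d ≥ -2, d − c ≥ 0, c − b ≥ 0.
Adding all 5 inequalities: the left sides telescope to 0, and the right sides sum to 0 + 3 + (-2) + 0 + 0 = 1. So 0 ≥ 1, which is false.

Unsatisfiable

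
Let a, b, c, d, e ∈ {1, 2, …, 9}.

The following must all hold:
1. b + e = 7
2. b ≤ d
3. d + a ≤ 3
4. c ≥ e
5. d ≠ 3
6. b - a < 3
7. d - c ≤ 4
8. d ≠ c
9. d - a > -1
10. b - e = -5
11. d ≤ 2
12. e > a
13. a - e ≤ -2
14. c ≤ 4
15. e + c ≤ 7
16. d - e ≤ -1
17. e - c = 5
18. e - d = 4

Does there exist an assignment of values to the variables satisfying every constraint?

From constraints 2 and 11: b ≤ d ≤ 2. From constraints 4 and 14: e ≤ c ≤ 4. Hence b + e ≤ 6. But constraint 1 requires b + e = 7, and 7 > 6. Contradiction.

Unsatisfiable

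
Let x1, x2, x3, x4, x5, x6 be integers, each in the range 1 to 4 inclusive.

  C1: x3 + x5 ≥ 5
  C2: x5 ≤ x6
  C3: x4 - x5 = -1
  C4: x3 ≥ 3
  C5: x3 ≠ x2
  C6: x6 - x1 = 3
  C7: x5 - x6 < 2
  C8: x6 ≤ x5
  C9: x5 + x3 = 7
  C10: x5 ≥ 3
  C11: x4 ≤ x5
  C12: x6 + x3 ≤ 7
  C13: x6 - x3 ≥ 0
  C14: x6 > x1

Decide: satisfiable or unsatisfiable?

Satisfiable

Setting (x1, x2, x3, x4, x5, x6) = (1, 4, 3, 3, 4, 4) satisfies everything: constraint 1: x3 + x5 = 7; constraint 3: x4 - x5 = -1, and the others follow.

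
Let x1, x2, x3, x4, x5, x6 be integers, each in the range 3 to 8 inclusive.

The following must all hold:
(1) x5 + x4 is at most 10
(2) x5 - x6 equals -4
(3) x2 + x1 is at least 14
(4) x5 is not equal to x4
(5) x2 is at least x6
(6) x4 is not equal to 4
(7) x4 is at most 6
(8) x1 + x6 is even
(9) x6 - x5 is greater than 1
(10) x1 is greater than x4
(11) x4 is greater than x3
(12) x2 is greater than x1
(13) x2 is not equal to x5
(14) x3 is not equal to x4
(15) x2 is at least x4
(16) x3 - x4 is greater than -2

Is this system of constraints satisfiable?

Setting (x1, x2, x3, x4, x5, x6) = (7, 8, 5, 6, 3, 7) satisfies everything: constraint 1: x5 + x4 = 9; constraint 2: x5 - x6 = -4; constraint 3: x2 + x1 = 15, and the others follow.

Satisfiable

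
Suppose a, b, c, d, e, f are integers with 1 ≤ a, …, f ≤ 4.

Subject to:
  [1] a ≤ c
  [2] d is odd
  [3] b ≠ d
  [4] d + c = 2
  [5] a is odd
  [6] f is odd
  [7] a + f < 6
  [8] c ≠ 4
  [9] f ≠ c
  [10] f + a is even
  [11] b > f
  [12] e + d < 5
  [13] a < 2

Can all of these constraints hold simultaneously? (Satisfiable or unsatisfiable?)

The assignment a = 1, b = 4, c = 1, d = 1, e = 2, f = 3 works:
  constraint 4 holds since d + c = 2.
  constraint 7 holds since a + f = 4.
  constraint 12 holds since e + d = 3.
The rest check out directly.

Satisfiable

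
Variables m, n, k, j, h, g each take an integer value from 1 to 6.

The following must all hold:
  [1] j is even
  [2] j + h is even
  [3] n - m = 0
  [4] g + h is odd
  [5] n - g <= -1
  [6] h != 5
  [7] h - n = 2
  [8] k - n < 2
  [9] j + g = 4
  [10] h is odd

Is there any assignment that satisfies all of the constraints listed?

Constraint 1 makes j even and constraint 10 makes h odd, so j + h must be odd. Constraint 2 says j + h is even — contradiction.

Unsatisfiable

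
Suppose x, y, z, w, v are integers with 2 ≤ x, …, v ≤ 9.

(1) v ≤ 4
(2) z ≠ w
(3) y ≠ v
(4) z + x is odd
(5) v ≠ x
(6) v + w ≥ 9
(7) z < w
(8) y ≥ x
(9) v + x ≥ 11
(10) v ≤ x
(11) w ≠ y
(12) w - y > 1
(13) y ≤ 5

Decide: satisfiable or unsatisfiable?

From constraint 1: v ≤ 4. From constraints 8 and 13: x ≤ y ≤ 5. Hence v + x ≤ 9. But constraint 9 requires v + x ≥ 11, and 11 > 9. Contradiction.

Unsatisfiable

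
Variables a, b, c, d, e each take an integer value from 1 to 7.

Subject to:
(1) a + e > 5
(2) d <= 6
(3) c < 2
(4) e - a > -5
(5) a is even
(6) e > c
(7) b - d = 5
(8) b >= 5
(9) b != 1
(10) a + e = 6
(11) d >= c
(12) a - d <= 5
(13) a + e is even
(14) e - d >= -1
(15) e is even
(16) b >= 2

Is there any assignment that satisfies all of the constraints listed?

Setting (a, b, c, d, e) = (4, 7, 1, 2, 2) satisfies everything: constraint 1: a + e = 6; constraint 4: e - a = -2; constraint 7: b - d = 5, and the others follow.

Satisfiable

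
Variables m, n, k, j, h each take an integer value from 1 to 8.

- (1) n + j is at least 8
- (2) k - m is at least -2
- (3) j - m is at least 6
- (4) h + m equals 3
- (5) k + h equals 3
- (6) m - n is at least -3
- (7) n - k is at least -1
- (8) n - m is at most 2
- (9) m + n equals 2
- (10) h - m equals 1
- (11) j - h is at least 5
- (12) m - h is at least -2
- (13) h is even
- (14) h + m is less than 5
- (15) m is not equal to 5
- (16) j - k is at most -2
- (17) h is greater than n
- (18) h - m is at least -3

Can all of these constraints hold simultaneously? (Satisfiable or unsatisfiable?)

Constraints 7, 8, 11, 16, and 18 give k − j ≥ 2, j − h ≥ 5, h − m ≥ -3, m − n ≥ -2, n − k ≥ -1.
Adding all 5 inequalities: the left sides telescope to 0, and the right sides sum to 2 + 5 + (-3) + (-2) + (-1) = 1. So 0 ≥ 1, which is false.

Unsatisfiable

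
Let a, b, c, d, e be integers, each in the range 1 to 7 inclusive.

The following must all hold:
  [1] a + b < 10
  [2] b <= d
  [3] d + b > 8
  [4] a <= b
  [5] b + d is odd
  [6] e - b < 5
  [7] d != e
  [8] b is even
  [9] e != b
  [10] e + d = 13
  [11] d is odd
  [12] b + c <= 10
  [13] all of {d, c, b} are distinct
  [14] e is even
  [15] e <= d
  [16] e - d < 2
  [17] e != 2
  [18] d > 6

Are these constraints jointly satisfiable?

Satisfiable

One satisfying assignment is a = 3, b = 4, c = 3, d = 7, e = 6.
For the less obvious constraints — constraint 1: a + b = 7; constraint 3: d + b = 11; constraint 6: e - b = 2 — and the others hold by inspection.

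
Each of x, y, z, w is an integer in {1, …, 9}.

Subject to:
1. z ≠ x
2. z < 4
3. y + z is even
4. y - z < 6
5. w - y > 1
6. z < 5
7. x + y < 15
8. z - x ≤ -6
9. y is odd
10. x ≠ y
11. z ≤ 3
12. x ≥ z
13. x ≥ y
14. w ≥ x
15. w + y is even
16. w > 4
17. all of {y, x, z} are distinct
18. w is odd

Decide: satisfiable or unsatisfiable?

Try x = 9, y = 5, z = 1, w = 9.
Check constraint 4: y - z = 4; constraint 5: w - y = 4; constraint 7: x + y = 14. The remaining constraints are straightforward to verify.

Satisfiable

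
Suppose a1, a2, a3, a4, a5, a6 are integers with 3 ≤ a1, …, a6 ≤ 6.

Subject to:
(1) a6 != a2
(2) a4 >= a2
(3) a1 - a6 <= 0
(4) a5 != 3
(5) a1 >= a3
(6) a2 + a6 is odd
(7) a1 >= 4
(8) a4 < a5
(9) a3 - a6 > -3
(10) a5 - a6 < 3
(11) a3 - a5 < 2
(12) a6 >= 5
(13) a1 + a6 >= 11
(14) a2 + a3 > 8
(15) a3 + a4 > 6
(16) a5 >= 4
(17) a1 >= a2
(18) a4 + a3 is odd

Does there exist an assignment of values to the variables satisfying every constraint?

The assignment a1 = 6, a2 = 3, a3 = 6, a4 = 3, a5 = 6, a6 = 6 works:
  constraint 3 holds since a1 - a6 = 0.
  constraint 9 holds since a3 - a6 = 0.
  constraint 10 holds since a5 - a6 = 0.
The rest check out directly.

Satisfiable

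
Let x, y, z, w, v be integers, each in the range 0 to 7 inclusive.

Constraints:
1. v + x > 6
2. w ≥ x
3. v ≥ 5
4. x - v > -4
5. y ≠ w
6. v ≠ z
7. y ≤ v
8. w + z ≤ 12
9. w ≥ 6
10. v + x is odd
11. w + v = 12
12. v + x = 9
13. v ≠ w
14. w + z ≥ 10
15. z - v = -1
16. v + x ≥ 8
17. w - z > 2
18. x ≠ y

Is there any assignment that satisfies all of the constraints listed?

Satisfiable

One satisfying assignment is x = 4, y = 3, z = 4, w = 7, v = 5.
For the less obvious constraints — constraint 1: v + x = 9; constraint 4: x - v = -1; constraint 8: w + z = 11 — and the others hold by inspection.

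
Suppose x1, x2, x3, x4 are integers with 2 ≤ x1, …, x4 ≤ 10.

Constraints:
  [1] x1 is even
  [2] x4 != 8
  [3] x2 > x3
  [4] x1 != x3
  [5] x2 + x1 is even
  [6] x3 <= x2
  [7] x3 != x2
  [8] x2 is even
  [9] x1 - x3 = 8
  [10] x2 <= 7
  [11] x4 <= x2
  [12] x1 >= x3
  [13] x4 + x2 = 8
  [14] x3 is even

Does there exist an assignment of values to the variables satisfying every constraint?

One satisfying assignment is x1 = 10, x2 = 4, x3 = 2, x4 = 4.
For the less obvious constraints — constraint 1: x1 = 10 is even; constraint 9: x1 - x3 = 8; constraint 13: x4 + x2 = 8 — and the others hold by inspection.

Satisfiable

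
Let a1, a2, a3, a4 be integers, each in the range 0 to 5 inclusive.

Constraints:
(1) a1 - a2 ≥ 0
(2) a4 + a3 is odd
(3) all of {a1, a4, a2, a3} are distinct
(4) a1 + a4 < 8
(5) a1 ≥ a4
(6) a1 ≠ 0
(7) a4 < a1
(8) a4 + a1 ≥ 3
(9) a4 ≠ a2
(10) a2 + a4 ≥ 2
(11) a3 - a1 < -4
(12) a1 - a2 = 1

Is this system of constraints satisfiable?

Satisfiable

Try a1 = 5, a2 = 4, a3 = 0, a4 = 1.
Check constraint 1: a1 - a2 = 1; constraint 4: a1 + a4 = 6. The remaining constraints are straightforward to verify.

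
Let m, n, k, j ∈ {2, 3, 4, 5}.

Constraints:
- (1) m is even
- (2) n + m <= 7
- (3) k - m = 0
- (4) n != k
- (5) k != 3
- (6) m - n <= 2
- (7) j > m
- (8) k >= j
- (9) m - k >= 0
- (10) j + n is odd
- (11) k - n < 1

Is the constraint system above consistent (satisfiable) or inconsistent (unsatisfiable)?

Unsatisfiable

Constraints 7, 8, and 9 give j ≤ k, k ≤ m, m < j. Chaining: j ≤ k ≤ m < j, which forces j < j — impossible.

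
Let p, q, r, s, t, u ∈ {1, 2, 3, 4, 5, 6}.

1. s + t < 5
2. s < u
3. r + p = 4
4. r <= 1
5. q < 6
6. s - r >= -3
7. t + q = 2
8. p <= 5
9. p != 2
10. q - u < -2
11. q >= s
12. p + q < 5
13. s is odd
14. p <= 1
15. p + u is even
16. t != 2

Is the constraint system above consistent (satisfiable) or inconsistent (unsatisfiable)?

From constraint 4: r ≤ 1. From constraint 14: p ≤ 1. Hence r + p ≤ 2. But constraint 3 requires r + p = 4, and 4 > 2. Contradiction.

Unsatisfiable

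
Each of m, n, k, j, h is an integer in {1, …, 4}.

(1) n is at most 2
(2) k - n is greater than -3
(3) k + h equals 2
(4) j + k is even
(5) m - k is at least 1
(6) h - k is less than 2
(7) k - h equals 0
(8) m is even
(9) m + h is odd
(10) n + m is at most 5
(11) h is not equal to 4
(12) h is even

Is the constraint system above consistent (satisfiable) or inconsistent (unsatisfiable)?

Unsatisfiable

Constraint 8 makes m even and constraint 12 makes h even, so m + h must be even. Constraint 9 says m + h is odd — contradiction.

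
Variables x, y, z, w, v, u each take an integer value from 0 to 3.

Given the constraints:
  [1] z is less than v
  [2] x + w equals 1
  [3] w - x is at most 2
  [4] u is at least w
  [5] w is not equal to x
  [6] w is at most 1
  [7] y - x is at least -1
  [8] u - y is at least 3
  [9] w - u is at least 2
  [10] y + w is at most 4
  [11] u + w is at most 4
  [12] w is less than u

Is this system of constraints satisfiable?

Unsatisfiable

Constraints 3, 7, 8, and 9 give y − x ≥ -1, x − w ≥ -2, w − u ≥ 2, u − y ≥ 3.
Adding all 4 inequalities: the left sides telescope to 0, and the right sides sum to (-1) + (-2) + 2 + 3 = 2. So 0 ≥ 2, which is false.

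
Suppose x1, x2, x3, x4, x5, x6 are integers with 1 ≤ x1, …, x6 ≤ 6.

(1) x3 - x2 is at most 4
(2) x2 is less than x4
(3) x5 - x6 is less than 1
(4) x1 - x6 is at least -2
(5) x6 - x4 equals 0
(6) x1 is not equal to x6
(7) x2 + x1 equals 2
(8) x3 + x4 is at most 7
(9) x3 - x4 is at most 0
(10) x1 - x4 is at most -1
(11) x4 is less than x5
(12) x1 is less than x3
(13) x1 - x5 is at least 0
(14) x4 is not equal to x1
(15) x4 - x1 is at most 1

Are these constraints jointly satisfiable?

Unsatisfiable

Constraints 9, 11, 12, and 13 give x3 ≤ x4, x4 < x5, x5 ≤ x1, x1 < x3. Chaining: x3 ≤ x4 < x5 ≤ x1 < x3, which forces x3 < x3 — impossible.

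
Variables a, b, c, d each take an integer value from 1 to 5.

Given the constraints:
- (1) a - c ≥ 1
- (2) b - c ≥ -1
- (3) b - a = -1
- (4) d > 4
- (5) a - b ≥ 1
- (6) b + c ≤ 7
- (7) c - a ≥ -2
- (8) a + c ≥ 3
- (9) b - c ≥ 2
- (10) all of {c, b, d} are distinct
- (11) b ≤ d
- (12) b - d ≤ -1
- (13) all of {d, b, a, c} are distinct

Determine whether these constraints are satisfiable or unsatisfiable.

Unsatisfiable

Constraints 5, 7, and 9 give a − b ≥ 1, b − c ≥ 2, c − a ≥ -2.
Adding all 3 inequalities: the left sides telescope to 0, and the right sides sum to 1 + 2 + (-2) = 1. So 0 ≥ 1, which is false.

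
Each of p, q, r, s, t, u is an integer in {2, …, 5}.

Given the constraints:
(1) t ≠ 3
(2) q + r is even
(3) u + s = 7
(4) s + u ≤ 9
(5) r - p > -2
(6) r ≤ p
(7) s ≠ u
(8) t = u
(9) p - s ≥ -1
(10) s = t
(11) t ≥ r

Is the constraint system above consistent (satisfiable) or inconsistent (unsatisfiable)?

From constraints 8 and 10, s = t = u, so s = u. But constraint 7 says s ≠ u. Contradiction.

Unsatisfiable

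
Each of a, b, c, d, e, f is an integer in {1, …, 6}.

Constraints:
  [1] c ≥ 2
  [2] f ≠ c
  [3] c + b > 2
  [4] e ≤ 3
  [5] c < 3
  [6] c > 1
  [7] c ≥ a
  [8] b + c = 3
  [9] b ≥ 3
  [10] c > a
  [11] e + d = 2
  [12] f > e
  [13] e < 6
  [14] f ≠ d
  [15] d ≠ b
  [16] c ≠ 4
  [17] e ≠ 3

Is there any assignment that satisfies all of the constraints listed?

From constraint 9: b ≥ 3. From constraint 1: c ≥ 2. Hence b + c ≥ 5. But constraint 8 requires b + c = 3, and 3 < 5. Contradiction.

Unsatisfiable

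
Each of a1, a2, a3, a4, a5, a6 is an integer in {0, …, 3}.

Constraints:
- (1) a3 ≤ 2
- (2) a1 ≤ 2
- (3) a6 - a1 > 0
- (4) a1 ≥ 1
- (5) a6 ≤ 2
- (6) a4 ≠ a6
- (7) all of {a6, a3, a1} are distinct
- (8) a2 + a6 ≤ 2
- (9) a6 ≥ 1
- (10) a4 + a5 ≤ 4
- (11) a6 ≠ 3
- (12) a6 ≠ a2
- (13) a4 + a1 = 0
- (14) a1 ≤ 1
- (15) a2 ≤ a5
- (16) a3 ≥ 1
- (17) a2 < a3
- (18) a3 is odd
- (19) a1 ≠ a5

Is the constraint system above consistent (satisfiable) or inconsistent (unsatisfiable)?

Constraints 1, 2, 4, 5, 9, and 16 confine each of a6, a3, a1 to the 2 values {1, 2}.
Constraint 7 requires all 3 of them to be distinct, but only 2 values are available — impossible by the pigeonhole principle.

Unsatisfiable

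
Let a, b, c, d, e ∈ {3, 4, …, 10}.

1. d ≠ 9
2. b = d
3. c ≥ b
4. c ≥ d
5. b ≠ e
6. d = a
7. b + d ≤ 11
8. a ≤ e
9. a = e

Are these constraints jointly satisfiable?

From constraints 2, 6, and 9, b = d = a = e, so b = e. But constraint 5 says b ≠ e. Contradiction.

Unsatisfiable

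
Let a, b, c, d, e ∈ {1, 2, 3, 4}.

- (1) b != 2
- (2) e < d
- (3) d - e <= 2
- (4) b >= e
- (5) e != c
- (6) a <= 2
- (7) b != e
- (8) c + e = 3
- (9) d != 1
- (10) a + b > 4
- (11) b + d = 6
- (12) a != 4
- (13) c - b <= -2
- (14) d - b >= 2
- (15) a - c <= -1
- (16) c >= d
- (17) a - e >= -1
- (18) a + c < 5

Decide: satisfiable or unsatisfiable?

Unsatisfiable

Constraints 3, 13, 14, 15, and 17 give a − e ≥ -1, e − d ≥ -2, d − b ≥ 2, b − c ≥ 2, c − a ≥ 1.
Adding all 5 inequalities: the left sides telescope to 0, and the right sides sum to (-1) + (-2) + 2 + 2 + 1 = 2. So 0 ≥ 2, which is false.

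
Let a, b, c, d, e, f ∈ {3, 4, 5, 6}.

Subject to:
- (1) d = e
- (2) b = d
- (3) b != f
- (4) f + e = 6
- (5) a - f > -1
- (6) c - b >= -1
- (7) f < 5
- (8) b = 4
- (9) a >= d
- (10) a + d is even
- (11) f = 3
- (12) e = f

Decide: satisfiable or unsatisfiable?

Constraint 8 fixes b = 4 and constraint 11 fixes f = 3. Constraints 1, 2, and 12 give b = d = e = f, so b = f. But 4 ≠ 3 — contradiction.

Unsatisfiable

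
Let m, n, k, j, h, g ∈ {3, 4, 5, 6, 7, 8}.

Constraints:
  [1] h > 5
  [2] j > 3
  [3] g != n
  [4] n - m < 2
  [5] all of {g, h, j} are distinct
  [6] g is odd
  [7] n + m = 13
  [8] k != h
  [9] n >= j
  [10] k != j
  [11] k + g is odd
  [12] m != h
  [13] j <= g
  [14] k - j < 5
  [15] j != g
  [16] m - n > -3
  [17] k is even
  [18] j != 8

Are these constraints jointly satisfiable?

Satisfiable

Take m = 6, n = 7, k = 6, j = 4, h = 8, g = 5. Then constraint 4: n - m = 1; constraint 7: n + m = 13, and every other listed constraint is also met.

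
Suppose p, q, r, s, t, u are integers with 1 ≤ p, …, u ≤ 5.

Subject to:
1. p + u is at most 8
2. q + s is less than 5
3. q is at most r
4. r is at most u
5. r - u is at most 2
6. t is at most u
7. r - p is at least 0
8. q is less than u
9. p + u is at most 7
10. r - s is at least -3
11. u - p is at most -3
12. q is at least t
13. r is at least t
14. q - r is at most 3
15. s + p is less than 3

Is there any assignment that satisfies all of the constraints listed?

Unsatisfiable

Constraints 5, 7, and 11 give p − u ≥ 3, u − r ≥ -2, r − p ≥ 0.
Adding all 3 inequalities: the left sides telescope to 0, and the right sides sum to 3 + (-2) + 0 = 1. So 0 ≥ 1, which is false.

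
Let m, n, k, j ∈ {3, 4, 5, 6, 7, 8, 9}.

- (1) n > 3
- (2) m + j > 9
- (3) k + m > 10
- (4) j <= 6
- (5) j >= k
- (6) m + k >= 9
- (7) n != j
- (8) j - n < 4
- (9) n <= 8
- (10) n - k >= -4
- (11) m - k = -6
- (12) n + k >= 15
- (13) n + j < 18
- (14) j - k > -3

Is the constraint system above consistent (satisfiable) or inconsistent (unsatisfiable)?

From constraint 9: n ≤ 8. From constraints 4 and 5: k ≤ j ≤ 6. Hence n + k ≤ 14. But constraint 12 requires n + k ≥ 15, and 15 > 14. Contradiction.

Unsatisfiable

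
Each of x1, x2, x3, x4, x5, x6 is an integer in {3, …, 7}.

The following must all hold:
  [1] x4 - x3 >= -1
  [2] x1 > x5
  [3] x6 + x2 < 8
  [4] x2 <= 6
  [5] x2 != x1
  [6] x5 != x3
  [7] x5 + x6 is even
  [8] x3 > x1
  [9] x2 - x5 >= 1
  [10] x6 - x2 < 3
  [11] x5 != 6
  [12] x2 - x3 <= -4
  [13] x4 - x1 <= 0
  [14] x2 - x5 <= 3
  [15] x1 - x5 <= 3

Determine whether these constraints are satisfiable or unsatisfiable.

Unsatisfiable

Constraints 1, 9, 12, 13, and 15 give x2 − x5 ≥ 1, x5 − x1 ≥ -3, x1 − x4 ≥ 0, x4 − x3 ≥ -1, x3 − x2 ≥ 4.
Adding all 5 inequalities: the left sides telescope to 0, and the right sides sum to 1 + (-3) + 0 + (-1) + 4 = 1. So 0 ≥ 1, which is false.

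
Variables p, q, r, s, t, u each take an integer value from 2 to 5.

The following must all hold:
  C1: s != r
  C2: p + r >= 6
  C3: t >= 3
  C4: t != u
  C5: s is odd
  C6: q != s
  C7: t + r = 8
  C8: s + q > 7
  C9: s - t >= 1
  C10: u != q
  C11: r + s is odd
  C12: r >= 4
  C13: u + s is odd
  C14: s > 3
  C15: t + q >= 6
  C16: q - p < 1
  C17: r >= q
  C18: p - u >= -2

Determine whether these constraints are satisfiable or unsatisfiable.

Take p = 3, q = 3, r = 4, s = 5, t = 4, u = 2. Then constraint 2: p + r = 7; constraint 7: t + r = 8; constraint 8: s + q = 8, and every other listed constraint is also met.

Satisfiable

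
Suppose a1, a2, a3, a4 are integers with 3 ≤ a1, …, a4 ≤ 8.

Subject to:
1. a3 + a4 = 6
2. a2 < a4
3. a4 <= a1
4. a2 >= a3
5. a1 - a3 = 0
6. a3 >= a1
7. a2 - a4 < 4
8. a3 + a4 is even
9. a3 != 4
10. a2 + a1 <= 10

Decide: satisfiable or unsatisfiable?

Constraints 2, 3, 4, and 6 give a3 ≤ a2, a2 < a4, a4 ≤ a1, a1 ≤ a3. Chaining: a3 ≤ a2 < a4 ≤ a1 ≤ a3, which forces a3 < a3 — impossible.

Unsatisfiable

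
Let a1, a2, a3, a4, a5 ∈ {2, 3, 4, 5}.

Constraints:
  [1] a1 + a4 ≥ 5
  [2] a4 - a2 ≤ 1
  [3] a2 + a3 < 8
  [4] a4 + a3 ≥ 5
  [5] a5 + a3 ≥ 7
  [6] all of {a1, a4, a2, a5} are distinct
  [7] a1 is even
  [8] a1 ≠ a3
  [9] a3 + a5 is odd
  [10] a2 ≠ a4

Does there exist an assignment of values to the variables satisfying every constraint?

Setting (a1, a2, a3, a4, a5) = (2, 3, 4, 4, 5) satisfies everything: constraint 1: a1 + a4 = 6; constraint 2: a4 - a2 = 1; constraint 3: a2 + a3 = 7, and the others follow.

Satisfiable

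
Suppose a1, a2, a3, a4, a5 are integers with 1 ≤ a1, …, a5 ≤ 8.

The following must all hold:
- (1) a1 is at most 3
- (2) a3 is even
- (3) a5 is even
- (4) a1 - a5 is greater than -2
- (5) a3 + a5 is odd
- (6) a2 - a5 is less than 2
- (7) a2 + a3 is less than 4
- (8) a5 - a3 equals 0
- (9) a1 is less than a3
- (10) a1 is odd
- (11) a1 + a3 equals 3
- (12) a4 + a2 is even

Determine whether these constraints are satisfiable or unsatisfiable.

Constraint 2 makes a3 even and constraint 3 makes a5 even, so a3 + a5 must be even. Constraint 5 says a3 + a5 is odd — contradiction.

Unsatisfiable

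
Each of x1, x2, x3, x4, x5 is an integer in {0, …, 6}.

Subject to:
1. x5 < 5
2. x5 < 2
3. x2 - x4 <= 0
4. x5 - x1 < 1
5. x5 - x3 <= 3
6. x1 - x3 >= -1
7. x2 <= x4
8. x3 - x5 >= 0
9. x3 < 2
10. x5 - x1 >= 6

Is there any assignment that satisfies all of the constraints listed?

Unsatisfiable

Constraints 5, 6, and 10 give x1 − x3 ≥ -1, x3 − x5 ≥ -3, x5 − x1 ≥ 6.
Adding all 3 inequalities: the left sides telescope to 0, and the right sides sum to (-1) + (-3) + 6 = 2. So 0 ≥ 2, which is false.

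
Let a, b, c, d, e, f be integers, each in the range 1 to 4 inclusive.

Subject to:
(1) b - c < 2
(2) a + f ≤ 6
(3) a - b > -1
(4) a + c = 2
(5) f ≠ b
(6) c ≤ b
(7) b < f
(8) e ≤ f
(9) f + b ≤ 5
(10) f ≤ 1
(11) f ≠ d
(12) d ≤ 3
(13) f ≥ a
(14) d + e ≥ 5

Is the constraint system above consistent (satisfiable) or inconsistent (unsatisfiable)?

From constraint 12: d ≤ 3. From constraints 8 and 10: e ≤ f ≤ 1. Hence d + e ≤ 4. But constraint 14 requires d + e ≥ 5, and 5 > 4. Contradiction.

Unsatisfiable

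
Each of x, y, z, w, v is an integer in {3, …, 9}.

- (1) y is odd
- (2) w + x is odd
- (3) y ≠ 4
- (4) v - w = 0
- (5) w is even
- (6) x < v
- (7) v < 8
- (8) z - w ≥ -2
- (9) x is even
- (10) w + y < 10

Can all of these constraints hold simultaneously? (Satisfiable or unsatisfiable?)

Constraint 5 makes w even and constraint 9 makes x even, so w + x must be even. Constraint 2 says w + x is odd — contradiction.

Unsatisfiable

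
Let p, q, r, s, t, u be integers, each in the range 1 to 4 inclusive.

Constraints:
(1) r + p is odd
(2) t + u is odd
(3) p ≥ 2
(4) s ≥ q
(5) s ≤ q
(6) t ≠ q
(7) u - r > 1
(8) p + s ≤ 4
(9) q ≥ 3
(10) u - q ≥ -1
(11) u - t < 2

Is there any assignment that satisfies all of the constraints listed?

From constraint 3: p ≥ 2. From constraints 4 and 9: s ≥ q ≥ 3. Hence p + s ≥ 5. But constraint 8 requires p + s ≤ 4, and 4 < 5. Contradiction.

Unsatisfiable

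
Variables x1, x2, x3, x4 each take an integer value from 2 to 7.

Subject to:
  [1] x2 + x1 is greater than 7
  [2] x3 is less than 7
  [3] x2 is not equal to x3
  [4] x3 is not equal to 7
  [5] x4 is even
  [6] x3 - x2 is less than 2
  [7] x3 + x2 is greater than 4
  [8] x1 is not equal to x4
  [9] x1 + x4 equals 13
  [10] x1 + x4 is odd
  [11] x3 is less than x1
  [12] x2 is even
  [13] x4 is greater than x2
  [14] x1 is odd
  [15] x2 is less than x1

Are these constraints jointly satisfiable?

Satisfiable

Setting (x1, x2, x3, x4) = (7, 2, 3, 6) satisfies everything: constraint 1: x2 + x1 = 9; constraint 6: x3 - x2 = 1, and the others follow.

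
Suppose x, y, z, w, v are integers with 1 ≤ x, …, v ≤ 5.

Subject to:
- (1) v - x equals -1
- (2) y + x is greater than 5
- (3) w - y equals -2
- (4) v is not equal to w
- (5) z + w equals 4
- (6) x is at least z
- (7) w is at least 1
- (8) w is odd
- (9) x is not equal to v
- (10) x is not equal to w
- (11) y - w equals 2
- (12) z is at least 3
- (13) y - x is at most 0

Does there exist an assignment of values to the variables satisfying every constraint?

Take x = 5, y = 3, z = 3, w = 1, v = 4. Then constraint 1: v - x = -1; constraint 2: y + x = 8; constraint 3: w - y = -2, and every other listed constraint is also met.

Satisfiable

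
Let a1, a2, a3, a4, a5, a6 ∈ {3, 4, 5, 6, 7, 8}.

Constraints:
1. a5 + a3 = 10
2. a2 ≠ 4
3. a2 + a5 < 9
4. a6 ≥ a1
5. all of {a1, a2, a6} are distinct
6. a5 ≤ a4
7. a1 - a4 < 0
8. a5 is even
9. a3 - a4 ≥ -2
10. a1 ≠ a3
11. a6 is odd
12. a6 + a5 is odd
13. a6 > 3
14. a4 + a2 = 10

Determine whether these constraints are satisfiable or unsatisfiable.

Setting (a1, a2, a3, a4, a5, a6) = (5, 3, 6, 7, 4, 7) satisfies everything: constraint 1: a5 + a3 = 10; constraint 3: a2 + a5 = 7; constraint 7: a1 - a4 = -2, and the others follow.

Satisfiable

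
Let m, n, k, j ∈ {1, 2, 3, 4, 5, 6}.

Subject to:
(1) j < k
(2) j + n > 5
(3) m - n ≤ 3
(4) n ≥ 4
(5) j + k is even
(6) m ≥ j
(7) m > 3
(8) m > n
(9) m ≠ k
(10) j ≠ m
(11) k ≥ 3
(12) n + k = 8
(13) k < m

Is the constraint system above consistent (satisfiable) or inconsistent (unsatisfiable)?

Setting (m, n, k, j) = (6, 4, 4, 2) satisfies everything: constraint 2: j + n = 6; constraint 3: m - n = 2, and the others follow.

Satisfiable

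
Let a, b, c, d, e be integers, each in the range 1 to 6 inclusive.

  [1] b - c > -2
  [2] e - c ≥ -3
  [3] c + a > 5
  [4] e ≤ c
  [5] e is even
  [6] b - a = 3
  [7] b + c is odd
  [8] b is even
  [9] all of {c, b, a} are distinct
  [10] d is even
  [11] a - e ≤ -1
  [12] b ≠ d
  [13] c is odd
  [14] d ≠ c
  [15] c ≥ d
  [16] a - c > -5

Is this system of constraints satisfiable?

Try a = 3, b = 6, c = 5, d = 4, e = 4.
Check constraint 1: b - c = 1; constraint 2: e - c = -1. The remaining constraints are straightforward to verify.

Satisfiable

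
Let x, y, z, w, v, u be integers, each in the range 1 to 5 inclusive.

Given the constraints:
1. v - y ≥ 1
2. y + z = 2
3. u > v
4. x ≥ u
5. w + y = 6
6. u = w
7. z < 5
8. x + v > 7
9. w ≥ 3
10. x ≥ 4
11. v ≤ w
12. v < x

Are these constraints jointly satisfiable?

Try x = 5, y = 1, z = 1, w = 5, v = 3, u = 5.
Check constraint 1: v - y = 2; constraint 2: y + z = 2. The remaining constraints are straightforward to verify.

Satisfiable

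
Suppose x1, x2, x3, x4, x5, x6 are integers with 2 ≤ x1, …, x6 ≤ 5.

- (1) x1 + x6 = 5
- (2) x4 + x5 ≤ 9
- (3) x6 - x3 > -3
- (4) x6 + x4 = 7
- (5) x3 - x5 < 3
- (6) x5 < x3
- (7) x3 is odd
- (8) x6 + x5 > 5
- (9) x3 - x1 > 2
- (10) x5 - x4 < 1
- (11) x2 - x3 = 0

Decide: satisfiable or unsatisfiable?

Satisfiable

One satisfying assignment is x1 = 2, x2 = 5, x3 = 5, x4 = 4, x5 = 3, x6 = 3.
For the less obvious constraints — constraint 1: x1 + x6 = 5; constraint 2: x4 + x5 = 7; constraint 3: x6 - x3 = -2 — and the others hold by inspection.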